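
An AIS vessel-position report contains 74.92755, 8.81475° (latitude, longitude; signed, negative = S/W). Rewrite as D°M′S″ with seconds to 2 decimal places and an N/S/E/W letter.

Lat: whole degrees 74; 55.65300′ → 55′ and 39.1800″
Longitude: 0.814750° → 48.88500′; 0.88500 × 60 = 53.1000″

74°55′39.18″ N, 8°48′53.10″ E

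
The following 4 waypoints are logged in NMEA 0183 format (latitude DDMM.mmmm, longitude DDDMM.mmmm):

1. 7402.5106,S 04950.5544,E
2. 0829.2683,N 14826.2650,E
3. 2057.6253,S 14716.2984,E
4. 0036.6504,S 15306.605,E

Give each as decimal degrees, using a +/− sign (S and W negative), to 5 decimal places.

1. -74.04184, 49.84257
2. 8.48781, 148.43775
3. -20.96042, 147.27164
4. -0.61084, 153.11008

Point 1:
  Lat: split at 2 digits → 74° and 2.5106′; 74 + 2.5106/60 = 74.041843
  hemisphere S, so the sign is −
  Lon: degrees = first 3 digits = 49, minutes = 50.5544; 49 + 50.5544/60 = 49.842573
  E → positive
Point 2:
  Lat: degrees = first 2 digits = 8, minutes = 29.2683; 8 + 29.2683/60 = 8.487805
  N → positive
  Longitude: degrees = first 3 digits = 148, minutes = 26.265; 148 + 26.265/60 = 148.437750
  E ⇒ keep positive
Point 3:
  Latitude: degrees = first 2 digits = 20, minutes = 57.6253; 20 + 57.6253/60 = 20.960422
  S ⇒ negate
  Longitude: split at 3 digits → 147° and 16.2984′; 147 + 16.2984/60 = 147.271640
  E ⇒ keep positive
Point 4:
  Lat: degrees = first 2 digits = 0, minutes = 36.6504; 0 + 36.6504/60 = 0.610840
  hemisphere S, so the sign is −
  Longitude: split at 3 digits → 153° and 6.605′; 153 + 6.605/60 = 153.110083
  E ⇒ keep positive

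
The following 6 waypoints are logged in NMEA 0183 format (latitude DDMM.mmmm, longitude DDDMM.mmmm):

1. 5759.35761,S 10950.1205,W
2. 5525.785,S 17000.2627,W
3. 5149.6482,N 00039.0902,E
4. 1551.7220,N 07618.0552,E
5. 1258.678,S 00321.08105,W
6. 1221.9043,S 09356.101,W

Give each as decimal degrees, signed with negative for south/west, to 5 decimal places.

Point 1:
  Latitude: degrees = first 2 digits = 57, minutes = 59.35761; 57 + 59.35761/60 = 57.989294
  hemisphere S, so the sign is −
  λ: split at 3 digits → 109° and 50.1205′; 109 + 50.1205/60 = 109.835342
  W ⇒ negate
Point 2:
  Latitude: degrees = first 2 digits = 55, minutes = 25.785; 55 + 25.785/60 = 55.429750
  S → negative
  λ: split at 3 digits → 170° and 0.2627′; 170 + 0.2627/60 = 170.004378
  W ⇒ negate
Point 3:
  Lat: split at 2 digits → 51° and 49.6482′; 51 + 49.6482/60 = 51.827470
  N ⇒ keep positive
  λ: degrees = first 3 digits = 0, minutes = 39.0902; 0 + 39.0902/60 = 0.651503
  E → positive
Point 4:
  φ: degrees = first 2 digits = 15, minutes = 51.722; 15 + 51.722/60 = 15.862033
  N ⇒ keep positive
  Lon: degrees = first 3 digits = 76, minutes = 18.0552; 76 + 18.0552/60 = 76.300920
  E ⇒ keep positive
Point 5:
  Lat: degrees = first 2 digits = 12, minutes = 58.678; 12 + 58.678/60 = 12.977967
  hemisphere S, so the sign is −
  λ: degrees = first 3 digits = 3, minutes = 21.08105; 3 + 21.08105/60 = 3.351351
  W → negative
Point 6:
  Latitude: degrees = first 2 digits = 12, minutes = 21.9043; 12 + 21.9043/60 = 12.365072
  hemisphere S, so the sign is −
  Lon: split at 3 digits → 093° and 56.101′; 93 + 56.101/60 = 93.935017
  W ⇒ negate

1. -57.98929, -109.83534
2. -55.42975, -170.00438
3. 51.82747, 0.65150
4. 15.86203, 76.30092
5. -12.97797, -3.35135
6. -12.36507, -93.93502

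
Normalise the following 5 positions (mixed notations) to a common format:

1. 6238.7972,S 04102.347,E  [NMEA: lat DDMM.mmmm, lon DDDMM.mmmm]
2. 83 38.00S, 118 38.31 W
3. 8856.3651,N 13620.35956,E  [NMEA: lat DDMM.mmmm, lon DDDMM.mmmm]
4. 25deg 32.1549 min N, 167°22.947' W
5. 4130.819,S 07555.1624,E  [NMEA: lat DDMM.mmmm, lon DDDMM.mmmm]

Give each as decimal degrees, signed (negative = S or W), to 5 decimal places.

Point 1:
  Lat: split at 2 digits → 62° and 38.7972′; 62 + 38.7972/60 = 62.646620
  S → negative
  λ: degrees = first 3 digits = 41, minutes = 2.347; 41 + 2.347/60 = 41.039117
  E → positive
Point 2:
  Lat: 83 + 38/60 = 83.633333
  S → negative
  Lon: 118 + 38.31/60 = 118.638500
  W → negative
Point 3:
  Latitude: degrees = first 2 digits = 88, minutes = 56.3651; 88 + 56.3651/60 = 88.939418
  N ⇒ keep positive
  Longitude: split at 3 digits → 136° and 20.35956′; 136 + 20.35956/60 = 136.339326
  E → positive
Point 4:
  Lat: 25 + 32.1549/60 = 25.535915
  N ⇒ keep positive
  Lon: 167 + 22.947/60 = 167.382450
  W ⇒ negate
Point 5:
  Latitude: split at 2 digits → 41° and 30.819′; 41 + 30.819/60 = 41.513650
  S ⇒ negate
  Lon: degrees = first 3 digits = 75, minutes = 55.1624; 75 + 55.1624/60 = 75.919373
  E → positive

1. -62.64662, 41.03912
2. -83.63333, -118.63850
3. 88.93942, 136.33933
4. 25.53592, -167.38245
5. -41.51365, 75.91937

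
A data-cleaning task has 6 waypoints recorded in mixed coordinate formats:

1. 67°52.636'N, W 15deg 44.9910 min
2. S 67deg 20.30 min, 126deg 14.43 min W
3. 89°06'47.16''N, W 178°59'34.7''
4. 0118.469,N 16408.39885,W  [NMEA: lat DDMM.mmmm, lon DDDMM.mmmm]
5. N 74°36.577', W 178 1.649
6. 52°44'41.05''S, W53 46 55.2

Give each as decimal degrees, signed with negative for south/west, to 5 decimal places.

1. 67.87727, -15.74985
2. -67.33833, -126.24050
3. 89.11310, -178.99297
4. 1.30782, -164.13998
5. 74.60962, -178.02748
6. -52.74474, -53.78200

Point 1:
  Latitude: 52.636′ = 0.877267°; total 67.877267
  N → positive
  λ: 15 + 44.991/60 = 15.749850
  hemisphere W, so the sign is −
Point 2:
  Latitude: 20.3′ = 0.338333°; total 67.338333
  S → negative
  Longitude: 126 + 14.43/60 = 126.240500
  hemisphere W, so the sign is −
Point 3:
  Lat: 6′ + 47.16″ = 6.78600′; 89 + 6.78600/60 = 89.113100
  N → positive
  Longitude: 59′ + 34.7″ = 59.57833′; 178 + 59.57833/60 = 178.992972
  hemisphere W, so the sign is −
Point 4:
  Latitude: degrees = first 2 digits = 1, minutes = 18.469; 1 + 18.469/60 = 1.307817
  N ⇒ keep positive
  λ: degrees = first 3 digits = 164, minutes = 8.39885; 164 + 8.39885/60 = 164.139981
  hemisphere W, so the sign is −
Point 5:
  φ: 74 + 36.577/60 = 74.609617
  N → positive
  λ: 178 + 1.649/60 = 178.027483
  W → negative
Point 6:
  φ: 52° + 44/60 + 41.05/3600 = 52 + 0.733333 + 0.011403 = 52.744736
  S → negative
  Longitude: 53° + 46/60 + 55.2/3600 = 53 + 0.766667 + 0.015333 = 53.782000
  W → negative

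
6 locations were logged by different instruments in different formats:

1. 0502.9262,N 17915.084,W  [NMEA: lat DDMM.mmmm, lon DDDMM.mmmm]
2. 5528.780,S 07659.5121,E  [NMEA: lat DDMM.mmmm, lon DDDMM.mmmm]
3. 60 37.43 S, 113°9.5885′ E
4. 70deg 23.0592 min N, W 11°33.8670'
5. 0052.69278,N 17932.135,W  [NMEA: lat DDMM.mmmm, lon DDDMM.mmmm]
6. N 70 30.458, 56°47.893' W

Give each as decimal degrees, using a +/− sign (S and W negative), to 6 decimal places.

1. 5.048770, -179.251400
2. -55.479667, 76.991868
3. -60.623833, 113.159808
4. 70.384320, -11.564450
5. 0.878213, -179.535583
6. 70.507633, -56.798217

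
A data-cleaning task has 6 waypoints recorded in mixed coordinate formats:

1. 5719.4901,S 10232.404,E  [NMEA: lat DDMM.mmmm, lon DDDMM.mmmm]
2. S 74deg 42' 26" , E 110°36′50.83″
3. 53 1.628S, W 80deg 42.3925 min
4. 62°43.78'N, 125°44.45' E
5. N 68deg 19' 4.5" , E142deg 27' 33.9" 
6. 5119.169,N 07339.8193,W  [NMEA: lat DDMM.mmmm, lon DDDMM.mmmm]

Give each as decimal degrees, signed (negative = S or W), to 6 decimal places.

1. -57.324835, 102.540067
2. -74.707222, 110.614119
3. -53.027133, -80.706542
4. 62.729667, 125.740833
5. 68.317917, 142.459417
6. 51.319483, -73.663655

Point 1:
  φ: degrees = first 2 digits = 57, minutes = 19.4901; 57 + 19.4901/60 = 57.3248350
  S → negative
  Longitude: degrees = first 3 digits = 102, minutes = 32.404; 102 + 32.404/60 = 102.5400667
  E → positive
Point 2:
  φ: 74 + 42/60 + 26/3600 = 74.7072222
  hemisphere S, so the sign is −
  Longitude: 36′ + 50.83″ = 36.84717′; 110 + 36.84717/60 = 110.6141194
  E → positive
Point 3:
  Latitude: 53 + 1.628/60 = 53.0271333
  hemisphere S, so the sign is −
  Lon: 80 + 42.3925/60 = 80.7065417
  W ⇒ negate
Point 4:
  φ: 62 + 43.78/60 = 62.7296667
  N → positive
  Longitude: 125 + 44.45/60 = 125.7408333
  E ⇒ keep positive
Point 5:
  Lat: 68 + 19/60 + 4.5/3600 = 68.3179167
  N → positive
  Longitude: 27′ + 33.9″ = 27.56500′; 142 + 27.56500/60 = 142.4594167
  E ⇒ keep positive
Point 6:
  Latitude: degrees = first 2 digits = 51, minutes = 19.169; 51 + 19.169/60 = 51.3194833
  N → positive
  λ: degrees = first 3 digits = 73, minutes = 39.8193; 73 + 39.8193/60 = 73.6636550
  W → negative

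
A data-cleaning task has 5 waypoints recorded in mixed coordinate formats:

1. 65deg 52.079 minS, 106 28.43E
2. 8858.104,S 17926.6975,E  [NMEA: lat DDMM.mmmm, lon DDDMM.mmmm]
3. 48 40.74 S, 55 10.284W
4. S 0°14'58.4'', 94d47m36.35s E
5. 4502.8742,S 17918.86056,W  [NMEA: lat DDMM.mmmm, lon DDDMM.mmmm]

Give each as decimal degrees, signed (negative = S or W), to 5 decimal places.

1. -65.86798, 106.47383
2. -88.96840, 179.44496
3. -48.67900, -55.17140
4. -0.24956, 94.79343
5. -45.04790, -179.31434

Point 1:
  Lat: 52.079′ = 0.867983°; total 65.867983
  S ⇒ negate
  Longitude: 28.43′ = 0.473833°; total 106.473833
  E → positive
Point 2:
  Lat: degrees = first 2 digits = 88, minutes = 58.104; 88 + 58.104/60 = 88.968400
  S ⇒ negate
  Lon: degrees = first 3 digits = 179, minutes = 26.6975; 179 + 26.6975/60 = 179.444958
  E ⇒ keep positive
Point 3:
  Latitude: 40.74′ = 0.679000°; total 48.679000
  hemisphere S, so the sign is −
  Lon: 10.284′ = 0.171400°; total 55.171400
  W ⇒ negate
Point 4:
  Lat: 0 + 14/60 + 58.4/3600 = 0.249556
  hemisphere S, so the sign is −
  Longitude: 47′ + 36.35″ = 47.60583′; 94 + 47.60583/60 = 94.793431
  E → positive
Point 5:
  Latitude: degrees = first 2 digits = 45, minutes = 2.8742; 45 + 2.8742/60 = 45.047903
  S → negative
  λ: split at 3 digits → 179° and 18.86056′; 179 + 18.86056/60 = 179.314343
  hemisphere W, so the sign is −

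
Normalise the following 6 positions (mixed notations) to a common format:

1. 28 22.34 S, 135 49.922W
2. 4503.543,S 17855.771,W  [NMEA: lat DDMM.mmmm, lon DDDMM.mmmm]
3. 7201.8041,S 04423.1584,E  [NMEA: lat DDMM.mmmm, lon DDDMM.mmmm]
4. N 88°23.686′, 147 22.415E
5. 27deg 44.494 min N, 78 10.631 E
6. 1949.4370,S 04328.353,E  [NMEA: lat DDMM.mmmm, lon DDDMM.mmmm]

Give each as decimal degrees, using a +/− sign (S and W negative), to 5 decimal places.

1. -28.37233, -135.83203
2. -45.05905, -178.92952
3. -72.03007, 44.38597
4. 88.39477, 147.37358
5. 27.74157, 78.17718
6. -19.82395, 43.47255

Point 1:
  φ: 28 + 22.34/60 = 28.372333
  S → negative
  Lon: 49.922′ = 0.832033°; total 135.832033
  W → negative
Point 2:
  Latitude: split at 2 digits → 45° and 3.543′; 45 + 3.543/60 = 45.059050
  S → negative
  Lon: split at 3 digits → 178° and 55.771′; 178 + 55.771/60 = 178.929517
  hemisphere W, so the sign is −
Point 3:
  Lat: degrees = first 2 digits = 72, minutes = 1.8041; 72 + 1.8041/60 = 72.030068
  S → negative
  λ: split at 3 digits → 044° and 23.1584′; 44 + 23.1584/60 = 44.385973
  E → positive
Point 4:
  Lat: 88 + 23.686/60 = 88.394767
  N → positive
  Longitude: 22.415′ = 0.373583°; total 147.373583
  E ⇒ keep positive
Point 5:
  φ: 27 + 44.494/60 = 27.741567
  N → positive
  Longitude: 10.631′ = 0.177183°; total 78.177183
  E ⇒ keep positive
Point 6:
  φ: split at 2 digits → 19° and 49.437′; 19 + 49.437/60 = 19.823950
  S → negative
  Lon: split at 3 digits → 043° and 28.353′; 43 + 28.353/60 = 43.472550
  E ⇒ keep positive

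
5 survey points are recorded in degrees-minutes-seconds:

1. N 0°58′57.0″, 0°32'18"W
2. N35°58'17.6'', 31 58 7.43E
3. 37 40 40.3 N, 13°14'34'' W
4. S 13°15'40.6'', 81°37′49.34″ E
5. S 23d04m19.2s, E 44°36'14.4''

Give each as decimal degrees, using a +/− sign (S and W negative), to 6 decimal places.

Point 1:
  Lat: 0 + 58/60 + 57/3600 = 0.9825000
  N → positive
  λ: 0° + 32/60 + 18/3600 = 0 + 0.533333 + 0.005000 = 0.5383333
  W → negative
Point 2:
  Lat: 35° + 58/60 + 17.6/3600 = 35 + 0.966667 + 0.004889 = 35.9715556
  N → positive
  λ: 31° + 58/60 + 7.43/3600 = 31 + 0.966667 + 0.002064 = 31.9687306
  E → positive
Point 3:
  φ: 37° + 40/60 + 40.3/3600 = 37 + 0.666667 + 0.011194 = 37.6778611
  N → positive
  Longitude: 14′ + 34″ = 14.56667′; 13 + 14.56667/60 = 13.2427778
  W → negative
Point 4:
  Latitude: 15′ + 40.6″ = 15.67667′; 13 + 15.67667/60 = 13.2612778
  hemisphere S, so the sign is −
  Longitude: 81° + 37/60 + 49.34/3600 = 81 + 0.616667 + 0.013706 = 81.6303722
  E → positive
Point 5:
  Latitude: 23° + 4/60 + 19.2/3600 = 23 + 0.066667 + 0.005333 = 23.0720000
  hemisphere S, so the sign is −
  λ: 44° + 36/60 + 14.4/3600 = 44 + 0.600000 + 0.004000 = 44.6040000
  E ⇒ keep positive

1. 0.982500, -0.538333
2. 35.971556, 31.968731
3. 37.677861, -13.242778
4. -13.261278, 81.630372
5. -23.072000, 44.604000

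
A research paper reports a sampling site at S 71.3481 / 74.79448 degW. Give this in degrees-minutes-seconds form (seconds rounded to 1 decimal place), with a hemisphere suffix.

71°20′53.2″ S, 74°47′40.1″ W

Latitude: whole degrees 71; 20.88600′ → 20′ and 53.160″
Lon: 0.794480° → 47.66880′; 0.66880 × 60 = 40.128″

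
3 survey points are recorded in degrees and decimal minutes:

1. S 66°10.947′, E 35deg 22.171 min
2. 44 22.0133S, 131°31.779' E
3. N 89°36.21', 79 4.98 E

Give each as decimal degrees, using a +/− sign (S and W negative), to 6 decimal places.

Point 1:
  φ: 10.947′ = 0.182450°; total 66.1824500
  S → negative
  Longitude: 35 + 22.171/60 = 35.3695167
  E → positive
Point 2:
  Latitude: 22.0133′ = 0.366888°; total 44.3668883
  S → negative
  λ: 31.779′ = 0.529650°; total 131.5296500
  E ⇒ keep positive
Point 3:
  φ: 36.21′ = 0.603500°; total 89.6035000
  N → positive
  Longitude: 79 + 4.98/60 = 79.0830000
  E → positive

1. -66.182450, 35.369517
2. -44.366888, 131.529650
3. 89.603500, 79.083000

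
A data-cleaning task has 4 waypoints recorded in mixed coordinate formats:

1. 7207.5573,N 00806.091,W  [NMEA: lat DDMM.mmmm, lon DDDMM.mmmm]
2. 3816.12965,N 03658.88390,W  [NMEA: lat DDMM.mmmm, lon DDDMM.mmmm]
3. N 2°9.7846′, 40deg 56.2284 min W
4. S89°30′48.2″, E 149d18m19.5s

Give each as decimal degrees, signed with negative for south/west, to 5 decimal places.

1. 72.12596, -8.10152
2. 38.26883, -36.98140
3. 2.16308, -40.93714
4. -89.51339, 149.30542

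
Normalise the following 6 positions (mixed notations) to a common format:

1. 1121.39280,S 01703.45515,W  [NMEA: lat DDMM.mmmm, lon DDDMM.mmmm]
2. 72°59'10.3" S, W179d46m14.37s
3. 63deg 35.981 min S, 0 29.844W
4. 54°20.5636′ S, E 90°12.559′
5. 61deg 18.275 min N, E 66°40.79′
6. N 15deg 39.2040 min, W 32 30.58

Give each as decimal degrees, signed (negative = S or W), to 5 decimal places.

1. -11.35655, -17.05759
2. -72.98619, -179.77066
3. -63.59968, -0.49740
4. -54.34273, 90.20932
5. 61.30458, 66.67983
6. 15.65340, -32.50967

Point 1:
  Latitude: degrees = first 2 digits = 11, minutes = 21.3928; 11 + 21.3928/60 = 11.356547
  S ⇒ negate
  Longitude: split at 3 digits → 017° and 3.45515′; 17 + 3.45515/60 = 17.057586
  hemisphere W, so the sign is −
Point 2:
  Lat: 72 + 59/60 + 10.3/3600 = 72.986194
  S → negative
  Longitude: 179° + 46/60 + 14.37/3600 = 179 + 0.766667 + 0.003992 = 179.770658
  W → negative
Point 3:
  φ: 63 + 35.981/60 = 63.599683
  S ⇒ negate
  λ: 0 + 29.844/60 = 0.497400
  W ⇒ negate
Point 4:
  Latitude: 54 + 20.5636/60 = 54.342727
  hemisphere S, so the sign is −
  λ: 12.559′ = 0.209317°; total 90.209317
  E → positive
Point 5:
  Lat: 61 + 18.275/60 = 61.304583
  N → positive
  Lon: 66 + 40.79/60 = 66.679833
  E → positive
Point 6:
  Latitude: 15 + 39.204/60 = 15.653400
  N → positive
  Longitude: 32 + 30.58/60 = 32.509667
  W → negative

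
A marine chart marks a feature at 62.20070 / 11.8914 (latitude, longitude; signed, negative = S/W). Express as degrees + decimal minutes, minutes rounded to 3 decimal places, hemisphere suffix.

62° 12.042′ N, 11° 53.484′ E

Lat: fractional part 0.200700 → 12.04200 minutes
Longitude: fractional part 0.891400 → 53.48400 minutes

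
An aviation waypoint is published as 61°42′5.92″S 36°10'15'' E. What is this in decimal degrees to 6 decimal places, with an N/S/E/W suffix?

φ: 61 + 42/60 + 5.92/3600 = 61.7016444
λ: 36° + 10/60 + 15/3600 = 36 + 0.166667 + 0.004167 = 36.1708333

61.701644° S, 36.170833° E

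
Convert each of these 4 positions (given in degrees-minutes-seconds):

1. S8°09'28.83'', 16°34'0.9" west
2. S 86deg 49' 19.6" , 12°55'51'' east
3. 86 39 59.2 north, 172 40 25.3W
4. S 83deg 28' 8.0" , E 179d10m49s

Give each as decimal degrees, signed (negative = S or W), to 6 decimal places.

1. -8.158008, -16.566917
2. -86.822111, 12.930833
3. 86.666444, -172.673694
4. -83.468889, 179.180278

Point 1:
  φ: 8° + 9/60 + 28.83/3600 = 8 + 0.150000 + 0.008008 = 8.1580083
  S ⇒ negate
  λ: 16 + 34/60 + 0.9/3600 = 16.5669167
  W → negative
Point 2:
  φ: 86 + 49/60 + 19.6/3600 = 86.8221111
  hemisphere S, so the sign is −
  Lon: 55′ + 51″ = 55.85000′; 12 + 55.85000/60 = 12.9308333
  E ⇒ keep positive
Point 3:
  Latitude: 39′ + 59.2″ = 39.98667′; 86 + 39.98667/60 = 86.6664444
  N ⇒ keep positive
  Longitude: 172° + 40/60 + 25.3/3600 = 172 + 0.666667 + 0.007028 = 172.6736944
  W → negative
Point 4:
  Latitude: 83° + 28/60 + 8/3600 = 83 + 0.466667 + 0.002222 = 83.4688889
  S ⇒ negate
  Lon: 179 + 10/60 + 49/3600 = 179.1802778
  E → positive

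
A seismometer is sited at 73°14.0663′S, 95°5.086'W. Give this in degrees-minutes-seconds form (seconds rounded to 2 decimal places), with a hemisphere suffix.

73°14′3.98″ S, 95°05′5.16″ W

φ: fractional minutes 0.06630 × 60 = 3.9780″
λ: 5.08600′ → 5′ and 0.08600 × 60 = 5.1600″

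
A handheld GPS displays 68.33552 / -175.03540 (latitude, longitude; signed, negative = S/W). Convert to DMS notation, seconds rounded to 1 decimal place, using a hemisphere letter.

68°20′7.9″ N, 175°02′7.4″ W

φ: 0.335520 × 60 = 20.13120′ → 20′, remainder × 60 = 7.872″
Longitude is negative → W; |value| = 175.035400
Longitude: 0.035400 × 60 = 2.12400′ → 2′, remainder × 60 = 7.440″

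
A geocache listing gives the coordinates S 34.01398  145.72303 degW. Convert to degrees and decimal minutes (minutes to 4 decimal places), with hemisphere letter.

34° 0.8388′ S, 145° 43.3818′ W

φ: fractional part 0.013980 → 0.838800 minutes
Lon: 145° + 0.723030 × 60 = 145° 43.381800′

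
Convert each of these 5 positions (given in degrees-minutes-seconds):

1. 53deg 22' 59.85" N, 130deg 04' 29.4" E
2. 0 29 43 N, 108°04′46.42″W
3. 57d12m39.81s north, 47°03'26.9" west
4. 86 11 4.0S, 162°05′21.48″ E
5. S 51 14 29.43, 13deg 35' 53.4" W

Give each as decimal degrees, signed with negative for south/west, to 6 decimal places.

1. 53.383292, 130.074833
2. 0.495278, -108.079561
3. 57.211058, -47.057472
4. -86.184444, 162.089300
5. -51.241508, -13.598167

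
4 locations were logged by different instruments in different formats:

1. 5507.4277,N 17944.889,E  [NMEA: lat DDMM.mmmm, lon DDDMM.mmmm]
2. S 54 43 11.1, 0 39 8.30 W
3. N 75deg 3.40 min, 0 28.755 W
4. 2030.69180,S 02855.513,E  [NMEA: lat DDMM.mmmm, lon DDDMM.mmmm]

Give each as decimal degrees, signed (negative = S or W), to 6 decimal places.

Point 1:
  φ: split at 2 digits → 55° and 7.4277′; 55 + 7.4277/60 = 55.1237950
  N → positive
  Longitude: degrees = first 3 digits = 179, minutes = 44.889; 179 + 44.889/60 = 179.7481500
  E ⇒ keep positive
Point 2:
  φ: 54° + 43/60 + 11.1/3600 = 54 + 0.716667 + 0.003083 = 54.7197500
  S ⇒ negate
  Longitude: 0° + 39/60 + 8.3/3600 = 0 + 0.650000 + 0.002306 = 0.6523056
  W → negative
Point 3:
  Latitude: 3.4′ = 0.056667°; total 75.0566667
  N ⇒ keep positive
  Lon: 0 + 28.755/60 = 0.4792500
  W → negative
Point 4:
  Lat: degrees = first 2 digits = 20, minutes = 30.6918; 20 + 30.6918/60 = 20.5115300
  S → negative
  λ: degrees = first 3 digits = 28, minutes = 55.513; 28 + 55.513/60 = 28.9252167
  E → positive

1. 55.123795, 179.748150
2. -54.719750, -0.652306
3. 75.056667, -0.479250
4. -20.511530, 28.925217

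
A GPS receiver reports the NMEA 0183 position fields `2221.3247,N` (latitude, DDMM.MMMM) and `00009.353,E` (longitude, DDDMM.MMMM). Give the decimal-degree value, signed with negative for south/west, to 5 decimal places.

22.35541, 0.15588

φ: degrees = first 2 digits = 22, minutes = 21.3247; 22 + 21.3247/60 = 22.355412
N → positive
λ: degrees = first 3 digits = 0, minutes = 9.353; 0 + 9.353/60 = 0.155883
E → positive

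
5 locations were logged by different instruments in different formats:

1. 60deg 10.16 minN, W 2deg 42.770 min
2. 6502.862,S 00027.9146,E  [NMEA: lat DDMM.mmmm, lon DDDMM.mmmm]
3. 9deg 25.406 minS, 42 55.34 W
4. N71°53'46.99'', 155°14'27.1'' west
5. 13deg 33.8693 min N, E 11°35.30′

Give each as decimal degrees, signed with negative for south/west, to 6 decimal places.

1. 60.169333, -2.712833
2. -65.047700, 0.465243
3. -9.423433, -42.922333
4. 71.896386, -155.240861
5. 13.564488, 11.588333

Point 1:
  Latitude: 10.16′ = 0.169333°; total 60.1693333
  N → positive
  Lon: 2 + 42.77/60 = 2.7128333
  W ⇒ negate
Point 2:
  φ: degrees = first 2 digits = 65, minutes = 2.862; 65 + 2.862/60 = 65.0477000
  S → negative
  Lon: split at 3 digits → 000° and 27.9146′; 0 + 27.9146/60 = 0.4652433
  E ⇒ keep positive
Point 3:
  Latitude: 25.406′ = 0.423433°; total 9.4234333
  S ⇒ negate
  λ: 42 + 55.34/60 = 42.9223333
  W → negative
Point 4:
  Lat: 71 + 53/60 + 46.99/3600 = 71.8963861
  N → positive
  Longitude: 155 + 14/60 + 27.1/3600 = 155.2408611
  W → negative
Point 5:
  Lat: 33.8693′ = 0.564488°; total 13.5644883
  N → positive
  λ: 11 + 35.3/60 = 11.5883333
  E ⇒ keep positive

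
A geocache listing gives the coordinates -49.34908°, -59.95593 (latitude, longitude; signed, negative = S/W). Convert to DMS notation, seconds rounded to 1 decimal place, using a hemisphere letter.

49°20′56.7″ S, 59°57′21.3″ W

Latitude is negative → S; |value| = 49.349080
Lat: whole degrees 49; 20.94480′ → 20′ and 56.688″
Longitude is negative → W; |value| = 59.955930
λ: 0.955930 × 60 = 57.35580′ → 57′, remainder × 60 = 21.348″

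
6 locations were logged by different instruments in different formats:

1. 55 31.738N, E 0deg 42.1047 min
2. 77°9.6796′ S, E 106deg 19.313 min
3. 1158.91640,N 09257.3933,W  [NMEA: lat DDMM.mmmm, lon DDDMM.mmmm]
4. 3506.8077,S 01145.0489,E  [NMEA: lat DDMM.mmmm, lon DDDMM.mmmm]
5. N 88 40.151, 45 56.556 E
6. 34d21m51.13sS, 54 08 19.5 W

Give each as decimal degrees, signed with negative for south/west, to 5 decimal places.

1. 55.52897, 0.70175
2. -77.16133, 106.32188
3. 11.98194, -92.95656
4. -35.11346, 11.75082
5. 88.66918, 45.94260
6. -34.36420, -54.13875

Point 1:
  Latitude: 55 + 31.738/60 = 55.528967
  N ⇒ keep positive
  Lon: 0 + 42.1047/60 = 0.701745
  E → positive
Point 2:
  Latitude: 9.6796′ = 0.161327°; total 77.161327
  S ⇒ negate
  Longitude: 106 + 19.313/60 = 106.321883
  E ⇒ keep positive
Point 3:
  φ: degrees = first 2 digits = 11, minutes = 58.9164; 11 + 58.9164/60 = 11.981940
  N ⇒ keep positive
  Lon: split at 3 digits → 092° and 57.3933′; 92 + 57.3933/60 = 92.956555
  W → negative
Point 4:
  Lat: degrees = first 2 digits = 35, minutes = 6.8077; 35 + 6.8077/60 = 35.113462
  S → negative
  λ: degrees = first 3 digits = 11, minutes = 45.0489; 11 + 45.0489/60 = 11.750815
  E → positive
Point 5:
  Latitude: 88 + 40.151/60 = 88.669183
  N ⇒ keep positive
  Longitude: 56.556′ = 0.942600°; total 45.942600
  E → positive
Point 6:
  Lat: 34° + 21/60 + 51.13/3600 = 34 + 0.350000 + 0.014203 = 34.364203
  S ⇒ negate
  λ: 8′ + 19.5″ = 8.32500′; 54 + 8.32500/60 = 54.138750
  W → negative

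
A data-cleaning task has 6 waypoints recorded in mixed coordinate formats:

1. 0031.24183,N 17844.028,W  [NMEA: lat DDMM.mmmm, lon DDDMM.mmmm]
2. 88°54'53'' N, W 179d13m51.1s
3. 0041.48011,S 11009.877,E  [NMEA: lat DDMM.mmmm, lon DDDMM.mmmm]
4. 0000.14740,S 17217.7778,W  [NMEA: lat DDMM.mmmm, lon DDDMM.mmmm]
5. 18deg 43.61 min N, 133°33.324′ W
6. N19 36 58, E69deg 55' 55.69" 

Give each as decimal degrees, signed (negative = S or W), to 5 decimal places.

1. 0.52070, -178.73380
2. 88.91472, -179.23086
3. -0.69134, 110.16462
4. -0.00246, -172.29630
5. 18.72683, -133.55540
6. 19.61611, 69.93214

Point 1:
  φ: degrees = first 2 digits = 0, minutes = 31.24183; 0 + 31.24183/60 = 0.520697
  N ⇒ keep positive
  Lon: degrees = first 3 digits = 178, minutes = 44.028; 178 + 44.028/60 = 178.733800
  W ⇒ negate
Point 2:
  Lat: 88° + 54/60 + 53/3600 = 88 + 0.900000 + 0.014722 = 88.914722
  N → positive
  Lon: 179 + 13/60 + 51.1/3600 = 179.230861
  W → negative
Point 3:
  φ: degrees = first 2 digits = 0, minutes = 41.48011; 0 + 41.48011/60 = 0.691335
  S → negative
  Lon: degrees = first 3 digits = 110, minutes = 9.877; 110 + 9.877/60 = 110.164617
  E → positive
Point 4:
  φ: split at 2 digits → 00° and 0.1474′; 0 + 0.1474/60 = 0.002457
  S → negative
  λ: split at 3 digits → 172° and 17.7778′; 172 + 17.7778/60 = 172.296297
  W → negative
Point 5:
  φ: 43.61′ = 0.726833°; total 18.726833
  N → positive
  Lon: 33.324′ = 0.555400°; total 133.555400
  hemisphere W, so the sign is −
Point 6:
  φ: 19 + 36/60 + 58/3600 = 19.616111
  N → positive
  Longitude: 55′ + 55.69″ = 55.92817′; 69 + 55.92817/60 = 69.932136
  E → positive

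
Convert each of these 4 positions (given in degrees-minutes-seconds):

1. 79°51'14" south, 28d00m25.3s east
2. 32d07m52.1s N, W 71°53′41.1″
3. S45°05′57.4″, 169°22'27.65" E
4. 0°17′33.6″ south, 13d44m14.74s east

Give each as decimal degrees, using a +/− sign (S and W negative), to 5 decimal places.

1. -79.85389, 28.00703
2. 32.13114, -71.89475
3. -45.09928, 169.37435
4. -0.29267, 13.73743

Point 1:
  Latitude: 79 + 51/60 + 14/3600 = 79.853889
  S → negative
  Lon: 0′ + 25.3″ = 0.42167′; 28 + 0.42167/60 = 28.007028
  E → positive
Point 2:
  Latitude: 7′ + 52.1″ = 7.86833′; 32 + 7.86833/60 = 32.131139
  N → positive
  Lon: 53′ + 41.1″ = 53.68500′; 71 + 53.68500/60 = 71.894750
  W → negative
Point 3:
  Latitude: 5′ + 57.4″ = 5.95667′; 45 + 5.95667/60 = 45.099278
  S → negative
  Longitude: 169° + 22/60 + 27.65/3600 = 169 + 0.366667 + 0.007681 = 169.374347
  E ⇒ keep positive
Point 4:
  φ: 0 + 17/60 + 33.6/3600 = 0.292667
  S → negative
  Longitude: 13° + 44/60 + 14.74/3600 = 13 + 0.733333 + 0.004094 = 13.737428
  E ⇒ keep positive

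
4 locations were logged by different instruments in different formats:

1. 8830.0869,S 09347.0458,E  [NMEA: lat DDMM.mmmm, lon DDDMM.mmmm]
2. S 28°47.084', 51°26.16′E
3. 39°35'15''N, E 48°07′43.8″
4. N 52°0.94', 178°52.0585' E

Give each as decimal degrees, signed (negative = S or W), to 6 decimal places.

1. -88.501448, 93.784097
2. -28.784733, 51.436000
3. 39.587500, 48.128833
4. 52.015667, 178.867642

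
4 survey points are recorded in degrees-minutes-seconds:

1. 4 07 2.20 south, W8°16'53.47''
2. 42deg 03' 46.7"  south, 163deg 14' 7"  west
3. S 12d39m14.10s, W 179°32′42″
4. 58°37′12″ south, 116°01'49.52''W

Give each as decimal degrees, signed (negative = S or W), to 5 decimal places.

Point 1:
  φ: 4° + 7/60 + 2.2/3600 = 4 + 0.116667 + 0.000611 = 4.117278
  hemisphere S, so the sign is −
  λ: 8° + 16/60 + 53.47/3600 = 8 + 0.266667 + 0.014853 = 8.281519
  W ⇒ negate
Point 2:
  φ: 42 + 3/60 + 46.7/3600 = 42.062972
  S ⇒ negate
  Lon: 163 + 14/60 + 7/3600 = 163.235278
  hemisphere W, so the sign is −
Point 3:
  φ: 39′ + 14.1″ = 39.23500′; 12 + 39.23500/60 = 12.653917
  S → negative
  Lon: 32′ + 42″ = 32.70000′; 179 + 32.70000/60 = 179.545000
  W → negative
Point 4:
  Lat: 58° + 37/60 + 12/3600 = 58 + 0.616667 + 0.003333 = 58.620000
  hemisphere S, so the sign is −
  Longitude: 116° + 1/60 + 49.52/3600 = 116 + 0.016667 + 0.013756 = 116.030422
  W ⇒ negate

1. -4.11728, -8.28152
2. -42.06297, -163.23528
3. -12.65392, -179.54500
4. -58.62000, -116.03042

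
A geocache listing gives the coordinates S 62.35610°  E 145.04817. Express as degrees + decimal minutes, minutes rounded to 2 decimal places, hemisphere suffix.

62° 21.37′ S, 145° 2.89′ E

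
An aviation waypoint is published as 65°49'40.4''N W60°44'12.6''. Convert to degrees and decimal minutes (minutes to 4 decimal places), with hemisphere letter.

Lat: 49 + 40.4/60 = 49.673333′
λ: seconds/60 = 0.21000; minutes = 44 + 0.21000 = 44.210000

65° 49.6733′ N, 60° 44.2100′ W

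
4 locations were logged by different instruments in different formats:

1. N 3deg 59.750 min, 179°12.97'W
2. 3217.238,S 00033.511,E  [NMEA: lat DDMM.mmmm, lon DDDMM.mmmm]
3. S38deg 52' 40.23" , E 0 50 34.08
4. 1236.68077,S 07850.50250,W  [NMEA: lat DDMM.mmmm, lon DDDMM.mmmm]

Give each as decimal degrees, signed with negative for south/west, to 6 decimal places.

1. 3.995833, -179.216167
2. -32.287300, 0.558517
3. -38.877842, 0.842800
4. -12.611346, -78.841708

Point 1:
  Latitude: 59.75′ = 0.995833°; total 3.9958333
  N → positive
  Longitude: 179 + 12.97/60 = 179.2161667
  hemisphere W, so the sign is −
Point 2:
  φ: split at 2 digits → 32° and 17.238′; 32 + 17.238/60 = 32.2873000
  S ⇒ negate
  λ: split at 3 digits → 000° and 33.511′; 0 + 33.511/60 = 0.5585167
  E ⇒ keep positive
Point 3:
  φ: 38° + 52/60 + 40.23/3600 = 38 + 0.866667 + 0.011175 = 38.8778417
  S → negative
  Longitude: 0 + 50/60 + 34.08/3600 = 0.8428000
  E → positive
Point 4:
  φ: split at 2 digits → 12° and 36.68077′; 12 + 36.68077/60 = 12.6113462
  S ⇒ negate
  λ: degrees = first 3 digits = 78, minutes = 50.5025; 78 + 50.5025/60 = 78.8417083
  W ⇒ negate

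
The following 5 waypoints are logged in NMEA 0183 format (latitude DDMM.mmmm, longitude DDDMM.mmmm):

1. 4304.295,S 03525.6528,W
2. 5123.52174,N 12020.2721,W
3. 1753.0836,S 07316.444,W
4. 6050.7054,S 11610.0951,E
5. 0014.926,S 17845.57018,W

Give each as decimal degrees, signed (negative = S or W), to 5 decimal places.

Point 1:
  Lat: split at 2 digits → 43° and 4.295′; 43 + 4.295/60 = 43.071583
  hemisphere S, so the sign is −
  λ: degrees = first 3 digits = 35, minutes = 25.6528; 35 + 25.6528/60 = 35.427547
  hemisphere W, so the sign is −
Point 2:
  φ: split at 2 digits → 51° and 23.52174′; 51 + 23.52174/60 = 51.392029
  N → positive
  Longitude: split at 3 digits → 120° and 20.2721′; 120 + 20.2721/60 = 120.337868
  W → negative
Point 3:
  φ: degrees = first 2 digits = 17, minutes = 53.0836; 17 + 53.0836/60 = 17.884727
  hemisphere S, so the sign is −
  λ: degrees = first 3 digits = 73, minutes = 16.444; 73 + 16.444/60 = 73.274067
  W ⇒ negate
Point 4:
  Latitude: degrees = first 2 digits = 60, minutes = 50.7054; 60 + 50.7054/60 = 60.845090
  hemisphere S, so the sign is −
  Lon: split at 3 digits → 116° and 10.0951′; 116 + 10.0951/60 = 116.168252
  E ⇒ keep positive
Point 5:
  φ: degrees = first 2 digits = 0, minutes = 14.926; 0 + 14.926/60 = 0.248767
  S → negative
  Lon: split at 3 digits → 178° and 45.57018′; 178 + 45.57018/60 = 178.759503
  W ⇒ negate

1. -43.07158, -35.42755
2. 51.39203, -120.33787
3. -17.88473, -73.27407
4. -60.84509, 116.16825
5. -0.24877, -178.75950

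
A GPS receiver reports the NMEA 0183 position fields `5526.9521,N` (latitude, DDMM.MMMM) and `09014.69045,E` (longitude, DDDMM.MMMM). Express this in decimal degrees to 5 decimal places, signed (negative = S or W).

Lat: split at 2 digits → 55° and 26.9521′; 55 + 26.9521/60 = 55.449202
N ⇒ keep positive
λ: split at 3 digits → 090° and 14.69045′; 90 + 14.69045/60 = 90.244841
E ⇒ keep positive

55.44920, 90.24484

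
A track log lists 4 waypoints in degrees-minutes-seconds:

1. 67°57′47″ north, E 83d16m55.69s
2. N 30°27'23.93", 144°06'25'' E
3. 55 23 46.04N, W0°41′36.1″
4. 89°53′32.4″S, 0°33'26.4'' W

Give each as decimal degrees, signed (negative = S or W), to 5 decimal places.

1. 67.96306, 83.28214
2. 30.45665, 144.10694
3. 55.39612, -0.69336
4. -89.89233, -0.55733

Point 1:
  φ: 57′ + 47″ = 57.78333′; 67 + 57.78333/60 = 67.963056
  N ⇒ keep positive
  Longitude: 83 + 16/60 + 55.69/3600 = 83.282136
  E ⇒ keep positive
Point 2:
  φ: 27′ + 23.93″ = 27.39883′; 30 + 27.39883/60 = 30.456647
  N → positive
  Lon: 6′ + 25″ = 6.41667′; 144 + 6.41667/60 = 144.106944
  E → positive
Point 3:
  Lat: 55° + 23/60 + 46.04/3600 = 55 + 0.383333 + 0.012789 = 55.396122
  N → positive
  Lon: 0° + 41/60 + 36.1/3600 = 0 + 0.683333 + 0.010028 = 0.693361
  W → negative
Point 4:
  Lat: 89 + 53/60 + 32.4/3600 = 89.892333
  S → negative
  λ: 0 + 33/60 + 26.4/3600 = 0.557333
  hemisphere W, so the sign is −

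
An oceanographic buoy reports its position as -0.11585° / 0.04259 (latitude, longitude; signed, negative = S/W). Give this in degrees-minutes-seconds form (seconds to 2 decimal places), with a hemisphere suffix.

Latitude is negative → S; |value| = 0.115850
φ: 0.115850 × 60 = 6.95100′ → 6′, remainder × 60 = 57.0600″
λ: 0.042590° → 2.55540′; 0.55540 × 60 = 33.3240″

0°06′57.06″ S, 0°02′33.32″ E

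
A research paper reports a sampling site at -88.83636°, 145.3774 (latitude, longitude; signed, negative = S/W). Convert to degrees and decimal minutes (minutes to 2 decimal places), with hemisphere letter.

88° 50.18′ S, 145° 22.64′ E

Latitude is negative → S; |value| = 88.836360
φ: fractional part 0.836360 → 50.1816 minutes
Lon: minutes = (145.377400 − 145) × 60 = 22.6440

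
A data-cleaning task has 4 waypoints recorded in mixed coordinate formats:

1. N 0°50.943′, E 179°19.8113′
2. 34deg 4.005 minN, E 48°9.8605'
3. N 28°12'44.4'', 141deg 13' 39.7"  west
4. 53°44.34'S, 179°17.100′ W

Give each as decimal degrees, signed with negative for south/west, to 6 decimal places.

1. 0.849050, 179.330188
2. 34.066750, 48.164342
3. 28.212333, -141.227694
4. -53.739000, -179.285000

Point 1:
  φ: 50.943′ = 0.849050°; total 0.8490500
  N → positive
  λ: 179 + 19.8113/60 = 179.3301883
  E ⇒ keep positive
Point 2:
  Lat: 4.005′ = 0.066750°; total 34.0667500
  N → positive
  λ: 9.8605′ = 0.164342°; total 48.1643417
  E ⇒ keep positive
Point 3:
  Lat: 28° + 12/60 + 44.4/3600 = 28 + 0.200000 + 0.012333 = 28.2123333
  N ⇒ keep positive
  λ: 141° + 13/60 + 39.7/3600 = 141 + 0.216667 + 0.011028 = 141.2276944
  W → negative
Point 4:
  Latitude: 44.34′ = 0.739000°; total 53.7390000
  S → negative
  Longitude: 17.1′ = 0.285000°; total 179.2850000
  W → negative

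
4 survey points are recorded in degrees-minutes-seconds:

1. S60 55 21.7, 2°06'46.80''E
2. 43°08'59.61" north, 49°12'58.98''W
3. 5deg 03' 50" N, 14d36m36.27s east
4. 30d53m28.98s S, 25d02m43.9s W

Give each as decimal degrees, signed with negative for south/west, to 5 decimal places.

Point 1:
  Latitude: 60° + 55/60 + 21.7/3600 = 60 + 0.916667 + 0.006028 = 60.922694
  S ⇒ negate
  λ: 6′ + 46.8″ = 6.78000′; 2 + 6.78000/60 = 2.113000
  E ⇒ keep positive
Point 2:
  Latitude: 43 + 8/60 + 59.61/3600 = 43.149892
  N → positive
  Lon: 12′ + 58.98″ = 12.98300′; 49 + 12.98300/60 = 49.216383
  W ⇒ negate
Point 3:
  Lat: 5° + 3/60 + 50/3600 = 5 + 0.050000 + 0.013889 = 5.063889
  N ⇒ keep positive
  Longitude: 14 + 36/60 + 36.27/3600 = 14.610075
  E → positive
Point 4:
  Lat: 53′ + 28.98″ = 53.48300′; 30 + 53.48300/60 = 30.891383
  S ⇒ negate
  Longitude: 25° + 2/60 + 43.9/3600 = 25 + 0.033333 + 0.012194 = 25.045528
  W → negative

1. -60.92269, 2.11300
2. 43.14989, -49.21638
3. 5.06389, 14.61008
4. -30.89138, -25.04553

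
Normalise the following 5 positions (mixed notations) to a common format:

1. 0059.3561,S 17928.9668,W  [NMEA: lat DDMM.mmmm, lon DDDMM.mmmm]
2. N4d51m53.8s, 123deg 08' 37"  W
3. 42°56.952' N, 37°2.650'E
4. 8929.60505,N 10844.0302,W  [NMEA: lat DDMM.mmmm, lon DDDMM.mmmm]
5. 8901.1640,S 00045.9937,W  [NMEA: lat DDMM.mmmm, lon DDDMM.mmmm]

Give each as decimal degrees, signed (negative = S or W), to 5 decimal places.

1. -0.98927, -179.48278
2. 4.86494, -123.14361
3. 42.94920, 37.04417
4. 89.49342, -108.73384
5. -89.01940, -0.76656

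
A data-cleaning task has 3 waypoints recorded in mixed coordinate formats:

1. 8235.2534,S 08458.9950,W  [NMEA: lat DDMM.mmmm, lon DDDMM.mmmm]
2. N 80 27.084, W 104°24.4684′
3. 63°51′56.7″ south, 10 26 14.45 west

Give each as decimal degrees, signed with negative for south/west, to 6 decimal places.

1. -82.587557, -84.983250
2. 80.451400, -104.407807
3. -63.865750, -10.437347

Point 1:
  Lat: degrees = first 2 digits = 82, minutes = 35.2534; 82 + 35.2534/60 = 82.5875567
  hemisphere S, so the sign is −
  λ: degrees = first 3 digits = 84, minutes = 58.995; 84 + 58.995/60 = 84.9832500
  hemisphere W, so the sign is −
Point 2:
  Latitude: 80 + 27.084/60 = 80.4514000
  N ⇒ keep positive
  λ: 104 + 24.4684/60 = 104.4078067
  W ⇒ negate
Point 3:
  Lat: 63° + 51/60 + 56.7/3600 = 63 + 0.850000 + 0.015750 = 63.8657500
  S → negative
  Longitude: 10° + 26/60 + 14.45/3600 = 10 + 0.433333 + 0.004014 = 10.4373472
  W ⇒ negate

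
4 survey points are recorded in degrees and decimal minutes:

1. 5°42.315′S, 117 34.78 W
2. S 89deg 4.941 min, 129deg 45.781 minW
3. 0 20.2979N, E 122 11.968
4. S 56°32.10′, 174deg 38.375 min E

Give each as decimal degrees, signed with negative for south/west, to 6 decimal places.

1. -5.705250, -117.579667
2. -89.082350, -129.763017
3. 0.338298, 122.199467
4. -56.535000, 174.639583

Point 1:
  Latitude: 42.315′ = 0.705250°; total 5.7052500
  hemisphere S, so the sign is −
  Longitude: 117 + 34.78/60 = 117.5796667
  W ⇒ negate
Point 2:
  Lat: 89 + 4.941/60 = 89.0823500
  S → negative
  Lon: 129 + 45.781/60 = 129.7630167
  W → negative
Point 3:
  Lat: 0 + 20.2979/60 = 0.3382983
  N → positive
  λ: 11.968′ = 0.199467°; total 122.1994667
  E → positive
Point 4:
  φ: 32.1′ = 0.535000°; total 56.5350000
  S → negative
  Lon: 38.375′ = 0.639583°; total 174.6395833
  E → positive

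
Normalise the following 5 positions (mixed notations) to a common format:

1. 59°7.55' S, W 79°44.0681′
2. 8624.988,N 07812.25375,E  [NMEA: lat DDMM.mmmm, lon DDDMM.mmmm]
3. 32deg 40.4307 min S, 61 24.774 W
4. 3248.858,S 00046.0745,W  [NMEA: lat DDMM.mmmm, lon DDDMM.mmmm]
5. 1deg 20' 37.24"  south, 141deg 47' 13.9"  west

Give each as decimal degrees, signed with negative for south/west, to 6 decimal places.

1. -59.125833, -79.734468
2. 86.416467, 78.204229
3. -32.673845, -61.412900
4. -32.814300, -0.767908
5. -1.343678, -141.787194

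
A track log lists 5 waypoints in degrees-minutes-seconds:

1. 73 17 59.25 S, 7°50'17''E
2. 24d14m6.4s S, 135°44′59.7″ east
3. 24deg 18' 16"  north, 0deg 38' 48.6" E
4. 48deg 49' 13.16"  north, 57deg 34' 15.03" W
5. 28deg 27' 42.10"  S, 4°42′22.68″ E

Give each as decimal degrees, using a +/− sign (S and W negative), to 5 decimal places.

1. -73.29979, 7.83806
2. -24.23511, 135.74992
3. 24.30444, 0.64683
4. 48.82032, -57.57084
5. -28.46169, 4.70630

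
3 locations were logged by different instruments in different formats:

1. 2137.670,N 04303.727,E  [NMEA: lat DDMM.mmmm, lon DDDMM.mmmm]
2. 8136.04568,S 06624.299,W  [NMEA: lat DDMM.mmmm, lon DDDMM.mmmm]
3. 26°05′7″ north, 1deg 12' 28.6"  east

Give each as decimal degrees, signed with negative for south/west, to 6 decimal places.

1. 21.627833, 43.062117
2. -81.600761, -66.404983
3. 26.085278, 1.207944

Point 1:
  φ: split at 2 digits → 21° and 37.67′; 21 + 37.67/60 = 21.6278333
  N → positive
  Lon: split at 3 digits → 043° and 3.727′; 43 + 3.727/60 = 43.0621167
  E → positive
Point 2:
  φ: split at 2 digits → 81° and 36.04568′; 81 + 36.04568/60 = 81.6007613
  S → negative
  λ: split at 3 digits → 066° and 24.299′; 66 + 24.299/60 = 66.4049833
  hemisphere W, so the sign is −
Point 3:
  Lat: 26° + 5/60 + 7/3600 = 26 + 0.083333 + 0.001944 = 26.0852778
  N → positive
  λ: 1° + 12/60 + 28.6/3600 = 1 + 0.200000 + 0.007944 = 1.2079444
  E ⇒ keep positive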